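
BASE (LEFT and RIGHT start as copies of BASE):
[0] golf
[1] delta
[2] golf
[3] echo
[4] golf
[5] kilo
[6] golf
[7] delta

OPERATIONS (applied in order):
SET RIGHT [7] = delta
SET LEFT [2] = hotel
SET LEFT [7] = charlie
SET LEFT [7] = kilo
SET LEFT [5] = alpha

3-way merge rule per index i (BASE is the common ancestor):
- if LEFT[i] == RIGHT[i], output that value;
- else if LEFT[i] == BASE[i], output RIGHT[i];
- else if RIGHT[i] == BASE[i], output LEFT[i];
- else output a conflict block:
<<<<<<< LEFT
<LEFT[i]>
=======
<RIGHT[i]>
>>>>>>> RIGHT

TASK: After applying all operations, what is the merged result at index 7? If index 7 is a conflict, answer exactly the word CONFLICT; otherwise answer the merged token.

Final LEFT:  [golf, delta, hotel, echo, golf, alpha, golf, kilo]
Final RIGHT: [golf, delta, golf, echo, golf, kilo, golf, delta]
i=0: L=golf R=golf -> agree -> golf
i=1: L=delta R=delta -> agree -> delta
i=2: L=hotel, R=golf=BASE -> take LEFT -> hotel
i=3: L=echo R=echo -> agree -> echo
i=4: L=golf R=golf -> agree -> golf
i=5: L=alpha, R=kilo=BASE -> take LEFT -> alpha
i=6: L=golf R=golf -> agree -> golf
i=7: L=kilo, R=delta=BASE -> take LEFT -> kilo
Index 7 -> kilo

Answer: kilo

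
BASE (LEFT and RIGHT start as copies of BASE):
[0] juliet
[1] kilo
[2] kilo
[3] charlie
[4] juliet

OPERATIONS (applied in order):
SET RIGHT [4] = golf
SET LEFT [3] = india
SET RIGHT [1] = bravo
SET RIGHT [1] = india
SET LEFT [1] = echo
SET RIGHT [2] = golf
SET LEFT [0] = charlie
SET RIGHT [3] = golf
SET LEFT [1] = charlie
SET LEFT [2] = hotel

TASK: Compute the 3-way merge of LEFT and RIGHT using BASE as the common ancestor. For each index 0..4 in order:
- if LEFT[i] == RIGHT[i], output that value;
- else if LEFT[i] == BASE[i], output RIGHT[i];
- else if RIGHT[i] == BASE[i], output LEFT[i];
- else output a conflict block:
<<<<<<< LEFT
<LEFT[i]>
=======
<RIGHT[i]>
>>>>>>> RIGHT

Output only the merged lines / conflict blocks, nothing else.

Final LEFT:  [charlie, charlie, hotel, india, juliet]
Final RIGHT: [juliet, india, golf, golf, golf]
i=0: L=charlie, R=juliet=BASE -> take LEFT -> charlie
i=1: BASE=kilo L=charlie R=india all differ -> CONFLICT
i=2: BASE=kilo L=hotel R=golf all differ -> CONFLICT
i=3: BASE=charlie L=india R=golf all differ -> CONFLICT
i=4: L=juliet=BASE, R=golf -> take RIGHT -> golf

Answer: charlie
<<<<<<< LEFT
charlie
=======
india
>>>>>>> RIGHT
<<<<<<< LEFT
hotel
=======
golf
>>>>>>> RIGHT
<<<<<<< LEFT
india
=======
golf
>>>>>>> RIGHT
golf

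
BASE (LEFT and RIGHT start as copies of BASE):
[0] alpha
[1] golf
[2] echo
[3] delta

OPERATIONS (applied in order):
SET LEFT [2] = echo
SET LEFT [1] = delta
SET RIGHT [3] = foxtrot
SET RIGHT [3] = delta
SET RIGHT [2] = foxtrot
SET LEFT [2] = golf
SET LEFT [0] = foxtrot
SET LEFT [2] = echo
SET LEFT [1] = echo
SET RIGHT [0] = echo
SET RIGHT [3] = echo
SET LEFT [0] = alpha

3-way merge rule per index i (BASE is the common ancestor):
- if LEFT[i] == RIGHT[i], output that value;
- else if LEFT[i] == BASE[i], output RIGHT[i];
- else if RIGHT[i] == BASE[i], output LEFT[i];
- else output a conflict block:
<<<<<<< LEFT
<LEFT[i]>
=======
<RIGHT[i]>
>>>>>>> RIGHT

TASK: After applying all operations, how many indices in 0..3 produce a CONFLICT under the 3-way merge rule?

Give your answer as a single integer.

Final LEFT:  [alpha, echo, echo, delta]
Final RIGHT: [echo, golf, foxtrot, echo]
i=0: L=alpha=BASE, R=echo -> take RIGHT -> echo
i=1: L=echo, R=golf=BASE -> take LEFT -> echo
i=2: L=echo=BASE, R=foxtrot -> take RIGHT -> foxtrot
i=3: L=delta=BASE, R=echo -> take RIGHT -> echo
Conflict count: 0

Answer: 0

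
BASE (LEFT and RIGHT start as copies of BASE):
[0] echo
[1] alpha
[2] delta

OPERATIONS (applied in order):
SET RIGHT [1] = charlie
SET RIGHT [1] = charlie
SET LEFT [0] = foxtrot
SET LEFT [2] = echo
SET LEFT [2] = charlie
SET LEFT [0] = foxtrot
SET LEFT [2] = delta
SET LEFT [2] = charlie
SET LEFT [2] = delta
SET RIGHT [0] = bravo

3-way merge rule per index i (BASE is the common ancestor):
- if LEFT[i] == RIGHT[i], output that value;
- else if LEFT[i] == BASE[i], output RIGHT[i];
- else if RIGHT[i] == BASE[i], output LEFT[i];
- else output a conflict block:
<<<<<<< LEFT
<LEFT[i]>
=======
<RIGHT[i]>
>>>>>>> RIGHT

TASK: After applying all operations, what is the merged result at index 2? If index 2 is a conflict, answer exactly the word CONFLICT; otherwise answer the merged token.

Answer: delta

Derivation:
Final LEFT:  [foxtrot, alpha, delta]
Final RIGHT: [bravo, charlie, delta]
i=0: BASE=echo L=foxtrot R=bravo all differ -> CONFLICT
i=1: L=alpha=BASE, R=charlie -> take RIGHT -> charlie
i=2: L=delta R=delta -> agree -> delta
Index 2 -> delta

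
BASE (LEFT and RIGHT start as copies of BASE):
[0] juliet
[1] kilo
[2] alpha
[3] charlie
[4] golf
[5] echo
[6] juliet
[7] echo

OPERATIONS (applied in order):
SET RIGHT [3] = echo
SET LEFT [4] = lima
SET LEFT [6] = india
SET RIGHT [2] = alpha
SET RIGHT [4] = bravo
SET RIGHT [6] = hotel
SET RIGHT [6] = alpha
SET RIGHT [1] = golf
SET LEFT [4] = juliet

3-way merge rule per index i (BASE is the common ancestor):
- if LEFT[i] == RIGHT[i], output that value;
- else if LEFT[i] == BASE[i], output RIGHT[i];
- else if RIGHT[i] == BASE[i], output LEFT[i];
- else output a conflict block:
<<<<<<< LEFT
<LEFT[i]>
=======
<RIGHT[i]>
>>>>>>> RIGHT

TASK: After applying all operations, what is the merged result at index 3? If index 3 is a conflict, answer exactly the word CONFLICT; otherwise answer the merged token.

Final LEFT:  [juliet, kilo, alpha, charlie, juliet, echo, india, echo]
Final RIGHT: [juliet, golf, alpha, echo, bravo, echo, alpha, echo]
i=0: L=juliet R=juliet -> agree -> juliet
i=1: L=kilo=BASE, R=golf -> take RIGHT -> golf
i=2: L=alpha R=alpha -> agree -> alpha
i=3: L=charlie=BASE, R=echo -> take RIGHT -> echo
i=4: BASE=golf L=juliet R=bravo all differ -> CONFLICT
i=5: L=echo R=echo -> agree -> echo
i=6: BASE=juliet L=india R=alpha all differ -> CONFLICT
i=7: L=echo R=echo -> agree -> echo
Index 3 -> echo

Answer: echo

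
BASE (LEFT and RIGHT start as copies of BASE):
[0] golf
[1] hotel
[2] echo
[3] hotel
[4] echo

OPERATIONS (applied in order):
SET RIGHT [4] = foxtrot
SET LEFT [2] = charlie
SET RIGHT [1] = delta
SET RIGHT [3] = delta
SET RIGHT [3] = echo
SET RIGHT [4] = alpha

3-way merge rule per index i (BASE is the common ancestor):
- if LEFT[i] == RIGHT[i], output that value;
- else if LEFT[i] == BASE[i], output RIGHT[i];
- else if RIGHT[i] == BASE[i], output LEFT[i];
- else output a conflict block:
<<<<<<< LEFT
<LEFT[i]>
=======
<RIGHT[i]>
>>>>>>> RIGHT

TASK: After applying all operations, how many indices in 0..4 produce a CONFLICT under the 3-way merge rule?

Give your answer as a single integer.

Final LEFT:  [golf, hotel, charlie, hotel, echo]
Final RIGHT: [golf, delta, echo, echo, alpha]
i=0: L=golf R=golf -> agree -> golf
i=1: L=hotel=BASE, R=delta -> take RIGHT -> delta
i=2: L=charlie, R=echo=BASE -> take LEFT -> charlie
i=3: L=hotel=BASE, R=echo -> take RIGHT -> echo
i=4: L=echo=BASE, R=alpha -> take RIGHT -> alpha
Conflict count: 0

Answer: 0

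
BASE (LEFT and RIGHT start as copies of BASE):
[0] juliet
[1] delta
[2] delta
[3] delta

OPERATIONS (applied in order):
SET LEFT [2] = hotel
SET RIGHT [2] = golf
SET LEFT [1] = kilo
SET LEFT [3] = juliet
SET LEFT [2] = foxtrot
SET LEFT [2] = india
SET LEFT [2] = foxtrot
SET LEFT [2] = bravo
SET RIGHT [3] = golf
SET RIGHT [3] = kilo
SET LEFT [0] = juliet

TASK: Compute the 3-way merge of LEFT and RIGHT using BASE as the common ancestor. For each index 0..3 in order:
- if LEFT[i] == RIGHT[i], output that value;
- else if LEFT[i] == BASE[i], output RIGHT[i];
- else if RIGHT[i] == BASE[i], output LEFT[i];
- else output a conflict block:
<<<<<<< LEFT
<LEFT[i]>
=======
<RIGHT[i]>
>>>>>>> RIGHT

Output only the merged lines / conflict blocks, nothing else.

Answer: juliet
kilo
<<<<<<< LEFT
bravo
=======
golf
>>>>>>> RIGHT
<<<<<<< LEFT
juliet
=======
kilo
>>>>>>> RIGHT

Derivation:
Final LEFT:  [juliet, kilo, bravo, juliet]
Final RIGHT: [juliet, delta, golf, kilo]
i=0: L=juliet R=juliet -> agree -> juliet
i=1: L=kilo, R=delta=BASE -> take LEFT -> kilo
i=2: BASE=delta L=bravo R=golf all differ -> CONFLICT
i=3: BASE=delta L=juliet R=kilo all differ -> CONFLICT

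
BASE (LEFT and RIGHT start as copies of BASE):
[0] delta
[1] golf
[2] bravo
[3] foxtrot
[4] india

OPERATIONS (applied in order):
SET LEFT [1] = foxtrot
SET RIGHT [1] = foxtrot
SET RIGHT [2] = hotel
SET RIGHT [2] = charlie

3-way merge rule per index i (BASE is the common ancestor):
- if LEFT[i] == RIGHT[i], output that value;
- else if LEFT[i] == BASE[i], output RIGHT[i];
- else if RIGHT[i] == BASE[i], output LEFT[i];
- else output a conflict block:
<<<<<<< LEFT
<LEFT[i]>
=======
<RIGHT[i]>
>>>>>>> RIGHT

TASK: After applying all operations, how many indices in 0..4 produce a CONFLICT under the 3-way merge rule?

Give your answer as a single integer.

Answer: 0

Derivation:
Final LEFT:  [delta, foxtrot, bravo, foxtrot, india]
Final RIGHT: [delta, foxtrot, charlie, foxtrot, india]
i=0: L=delta R=delta -> agree -> delta
i=1: L=foxtrot R=foxtrot -> agree -> foxtrot
i=2: L=bravo=BASE, R=charlie -> take RIGHT -> charlie
i=3: L=foxtrot R=foxtrot -> agree -> foxtrot
i=4: L=india R=india -> agree -> india
Conflict count: 0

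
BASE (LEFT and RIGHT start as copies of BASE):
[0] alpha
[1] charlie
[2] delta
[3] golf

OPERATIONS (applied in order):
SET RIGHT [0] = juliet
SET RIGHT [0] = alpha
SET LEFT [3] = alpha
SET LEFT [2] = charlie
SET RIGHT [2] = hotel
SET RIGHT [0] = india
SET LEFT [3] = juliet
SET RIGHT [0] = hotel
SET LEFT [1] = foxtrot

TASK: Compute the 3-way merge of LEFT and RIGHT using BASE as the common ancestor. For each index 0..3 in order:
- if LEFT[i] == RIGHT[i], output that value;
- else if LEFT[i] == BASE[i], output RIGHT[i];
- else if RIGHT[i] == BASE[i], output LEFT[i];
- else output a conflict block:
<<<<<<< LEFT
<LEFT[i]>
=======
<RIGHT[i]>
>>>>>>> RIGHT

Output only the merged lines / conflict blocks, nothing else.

Final LEFT:  [alpha, foxtrot, charlie, juliet]
Final RIGHT: [hotel, charlie, hotel, golf]
i=0: L=alpha=BASE, R=hotel -> take RIGHT -> hotel
i=1: L=foxtrot, R=charlie=BASE -> take LEFT -> foxtrot
i=2: BASE=delta L=charlie R=hotel all differ -> CONFLICT
i=3: L=juliet, R=golf=BASE -> take LEFT -> juliet

Answer: hotel
foxtrot
<<<<<<< LEFT
charlie
=======
hotel
>>>>>>> RIGHT
juliet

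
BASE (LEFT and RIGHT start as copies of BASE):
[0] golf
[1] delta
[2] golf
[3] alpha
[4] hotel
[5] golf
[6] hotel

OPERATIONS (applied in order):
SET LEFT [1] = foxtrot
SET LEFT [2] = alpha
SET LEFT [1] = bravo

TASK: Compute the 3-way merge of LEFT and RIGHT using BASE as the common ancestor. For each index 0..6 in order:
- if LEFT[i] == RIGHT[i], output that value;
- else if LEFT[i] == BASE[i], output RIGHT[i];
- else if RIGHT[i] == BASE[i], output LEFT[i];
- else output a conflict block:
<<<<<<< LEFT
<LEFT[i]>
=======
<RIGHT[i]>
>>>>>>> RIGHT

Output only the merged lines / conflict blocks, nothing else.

Answer: golf
bravo
alpha
alpha
hotel
golf
hotel

Derivation:
Final LEFT:  [golf, bravo, alpha, alpha, hotel, golf, hotel]
Final RIGHT: [golf, delta, golf, alpha, hotel, golf, hotel]
i=0: L=golf R=golf -> agree -> golf
i=1: L=bravo, R=delta=BASE -> take LEFT -> bravo
i=2: L=alpha, R=golf=BASE -> take LEFT -> alpha
i=3: L=alpha R=alpha -> agree -> alpha
i=4: L=hotel R=hotel -> agree -> hotel
i=5: L=golf R=golf -> agree -> golf
i=6: L=hotel R=hotel -> agree -> hotel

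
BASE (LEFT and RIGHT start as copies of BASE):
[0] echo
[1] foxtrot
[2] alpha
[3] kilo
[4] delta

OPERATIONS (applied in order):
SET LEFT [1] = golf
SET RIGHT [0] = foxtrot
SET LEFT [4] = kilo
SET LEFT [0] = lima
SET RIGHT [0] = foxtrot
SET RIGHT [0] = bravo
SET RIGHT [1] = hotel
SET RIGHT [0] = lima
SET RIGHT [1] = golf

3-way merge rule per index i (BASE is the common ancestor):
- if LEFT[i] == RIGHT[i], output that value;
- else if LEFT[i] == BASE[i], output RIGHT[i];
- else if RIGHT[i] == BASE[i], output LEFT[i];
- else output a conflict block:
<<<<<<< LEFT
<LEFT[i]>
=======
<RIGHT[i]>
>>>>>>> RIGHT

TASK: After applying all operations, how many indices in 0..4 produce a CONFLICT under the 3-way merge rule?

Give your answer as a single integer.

Answer: 0

Derivation:
Final LEFT:  [lima, golf, alpha, kilo, kilo]
Final RIGHT: [lima, golf, alpha, kilo, delta]
i=0: L=lima R=lima -> agree -> lima
i=1: L=golf R=golf -> agree -> golf
i=2: L=alpha R=alpha -> agree -> alpha
i=3: L=kilo R=kilo -> agree -> kilo
i=4: L=kilo, R=delta=BASE -> take LEFT -> kilo
Conflict count: 0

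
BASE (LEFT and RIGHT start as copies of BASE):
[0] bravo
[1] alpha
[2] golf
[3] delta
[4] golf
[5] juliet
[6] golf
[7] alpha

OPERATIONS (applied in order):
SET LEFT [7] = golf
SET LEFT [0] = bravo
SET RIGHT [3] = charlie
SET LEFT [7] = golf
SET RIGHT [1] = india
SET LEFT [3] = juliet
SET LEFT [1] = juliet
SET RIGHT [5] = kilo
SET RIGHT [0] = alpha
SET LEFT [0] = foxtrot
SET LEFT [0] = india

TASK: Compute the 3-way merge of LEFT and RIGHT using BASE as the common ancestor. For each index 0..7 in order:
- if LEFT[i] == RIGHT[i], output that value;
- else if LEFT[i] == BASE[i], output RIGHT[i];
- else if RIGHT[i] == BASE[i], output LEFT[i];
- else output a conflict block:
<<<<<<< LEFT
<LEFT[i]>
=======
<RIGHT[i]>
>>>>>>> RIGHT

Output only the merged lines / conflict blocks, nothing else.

Final LEFT:  [india, juliet, golf, juliet, golf, juliet, golf, golf]
Final RIGHT: [alpha, india, golf, charlie, golf, kilo, golf, alpha]
i=0: BASE=bravo L=india R=alpha all differ -> CONFLICT
i=1: BASE=alpha L=juliet R=india all differ -> CONFLICT
i=2: L=golf R=golf -> agree -> golf
i=3: BASE=delta L=juliet R=charlie all differ -> CONFLICT
i=4: L=golf R=golf -> agree -> golf
i=5: L=juliet=BASE, R=kilo -> take RIGHT -> kilo
i=6: L=golf R=golf -> agree -> golf
i=7: L=golf, R=alpha=BASE -> take LEFT -> golf

Answer: <<<<<<< LEFT
india
=======
alpha
>>>>>>> RIGHT
<<<<<<< LEFT
juliet
=======
india
>>>>>>> RIGHT
golf
<<<<<<< LEFT
juliet
=======
charlie
>>>>>>> RIGHT
golf
kilo
golf
golf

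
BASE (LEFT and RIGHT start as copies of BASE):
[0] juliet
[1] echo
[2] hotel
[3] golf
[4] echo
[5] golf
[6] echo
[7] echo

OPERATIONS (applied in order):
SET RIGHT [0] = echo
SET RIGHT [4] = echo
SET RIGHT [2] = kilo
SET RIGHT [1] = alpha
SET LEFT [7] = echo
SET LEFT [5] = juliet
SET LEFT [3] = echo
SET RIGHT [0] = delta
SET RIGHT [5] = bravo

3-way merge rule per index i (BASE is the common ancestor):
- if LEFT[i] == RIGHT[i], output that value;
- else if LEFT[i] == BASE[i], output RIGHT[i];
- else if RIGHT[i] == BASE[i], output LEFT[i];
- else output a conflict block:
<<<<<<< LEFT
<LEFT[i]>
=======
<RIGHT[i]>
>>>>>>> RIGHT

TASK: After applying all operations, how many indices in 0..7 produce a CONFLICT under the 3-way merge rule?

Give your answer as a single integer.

Answer: 1

Derivation:
Final LEFT:  [juliet, echo, hotel, echo, echo, juliet, echo, echo]
Final RIGHT: [delta, alpha, kilo, golf, echo, bravo, echo, echo]
i=0: L=juliet=BASE, R=delta -> take RIGHT -> delta
i=1: L=echo=BASE, R=alpha -> take RIGHT -> alpha
i=2: L=hotel=BASE, R=kilo -> take RIGHT -> kilo
i=3: L=echo, R=golf=BASE -> take LEFT -> echo
i=4: L=echo R=echo -> agree -> echo
i=5: BASE=golf L=juliet R=bravo all differ -> CONFLICT
i=6: L=echo R=echo -> agree -> echo
i=7: L=echo R=echo -> agree -> echo
Conflict count: 1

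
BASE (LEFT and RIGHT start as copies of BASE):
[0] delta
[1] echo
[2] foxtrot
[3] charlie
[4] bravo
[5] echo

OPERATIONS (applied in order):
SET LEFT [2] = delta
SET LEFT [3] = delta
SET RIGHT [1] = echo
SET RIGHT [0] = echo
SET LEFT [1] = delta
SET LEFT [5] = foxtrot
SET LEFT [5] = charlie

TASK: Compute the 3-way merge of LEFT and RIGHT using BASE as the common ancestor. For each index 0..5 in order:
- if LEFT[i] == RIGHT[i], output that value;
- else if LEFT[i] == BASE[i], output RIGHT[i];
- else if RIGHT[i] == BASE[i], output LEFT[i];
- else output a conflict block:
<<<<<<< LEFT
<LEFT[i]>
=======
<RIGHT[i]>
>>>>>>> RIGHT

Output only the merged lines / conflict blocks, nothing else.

Final LEFT:  [delta, delta, delta, delta, bravo, charlie]
Final RIGHT: [echo, echo, foxtrot, charlie, bravo, echo]
i=0: L=delta=BASE, R=echo -> take RIGHT -> echo
i=1: L=delta, R=echo=BASE -> take LEFT -> delta
i=2: L=delta, R=foxtrot=BASE -> take LEFT -> delta
i=3: L=delta, R=charlie=BASE -> take LEFT -> delta
i=4: L=bravo R=bravo -> agree -> bravo
i=5: L=charlie, R=echo=BASE -> take LEFT -> charlie

Answer: echo
delta
delta
delta
bravo
charlie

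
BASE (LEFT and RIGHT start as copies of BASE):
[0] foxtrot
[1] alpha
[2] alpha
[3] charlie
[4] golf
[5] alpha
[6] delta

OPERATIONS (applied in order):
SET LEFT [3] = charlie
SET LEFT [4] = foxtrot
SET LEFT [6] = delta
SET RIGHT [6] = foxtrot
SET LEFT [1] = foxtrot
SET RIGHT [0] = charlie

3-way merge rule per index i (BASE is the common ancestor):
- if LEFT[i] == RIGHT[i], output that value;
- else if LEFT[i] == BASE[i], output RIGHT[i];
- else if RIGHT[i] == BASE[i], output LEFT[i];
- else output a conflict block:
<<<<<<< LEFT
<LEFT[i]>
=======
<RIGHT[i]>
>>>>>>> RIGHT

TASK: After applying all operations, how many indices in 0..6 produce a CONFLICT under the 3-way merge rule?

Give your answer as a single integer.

Final LEFT:  [foxtrot, foxtrot, alpha, charlie, foxtrot, alpha, delta]
Final RIGHT: [charlie, alpha, alpha, charlie, golf, alpha, foxtrot]
i=0: L=foxtrot=BASE, R=charlie -> take RIGHT -> charlie
i=1: L=foxtrot, R=alpha=BASE -> take LEFT -> foxtrot
i=2: L=alpha R=alpha -> agree -> alpha
i=3: L=charlie R=charlie -> agree -> charlie
i=4: L=foxtrot, R=golf=BASE -> take LEFT -> foxtrot
i=5: L=alpha R=alpha -> agree -> alpha
i=6: L=delta=BASE, R=foxtrot -> take RIGHT -> foxtrot
Conflict count: 0

Answer: 0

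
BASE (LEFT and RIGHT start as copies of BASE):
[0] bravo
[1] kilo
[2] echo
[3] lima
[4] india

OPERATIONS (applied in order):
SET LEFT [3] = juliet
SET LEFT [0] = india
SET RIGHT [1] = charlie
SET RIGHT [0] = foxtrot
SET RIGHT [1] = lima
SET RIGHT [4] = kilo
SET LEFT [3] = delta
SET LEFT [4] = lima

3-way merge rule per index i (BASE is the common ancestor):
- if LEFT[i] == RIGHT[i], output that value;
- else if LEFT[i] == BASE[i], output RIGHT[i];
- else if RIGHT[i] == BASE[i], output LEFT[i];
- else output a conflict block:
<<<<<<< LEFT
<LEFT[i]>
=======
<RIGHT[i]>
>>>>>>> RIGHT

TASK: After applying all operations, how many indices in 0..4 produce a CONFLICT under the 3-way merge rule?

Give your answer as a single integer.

Final LEFT:  [india, kilo, echo, delta, lima]
Final RIGHT: [foxtrot, lima, echo, lima, kilo]
i=0: BASE=bravo L=india R=foxtrot all differ -> CONFLICT
i=1: L=kilo=BASE, R=lima -> take RIGHT -> lima
i=2: L=echo R=echo -> agree -> echo
i=3: L=delta, R=lima=BASE -> take LEFT -> delta
i=4: BASE=india L=lima R=kilo all differ -> CONFLICT
Conflict count: 2

Answer: 2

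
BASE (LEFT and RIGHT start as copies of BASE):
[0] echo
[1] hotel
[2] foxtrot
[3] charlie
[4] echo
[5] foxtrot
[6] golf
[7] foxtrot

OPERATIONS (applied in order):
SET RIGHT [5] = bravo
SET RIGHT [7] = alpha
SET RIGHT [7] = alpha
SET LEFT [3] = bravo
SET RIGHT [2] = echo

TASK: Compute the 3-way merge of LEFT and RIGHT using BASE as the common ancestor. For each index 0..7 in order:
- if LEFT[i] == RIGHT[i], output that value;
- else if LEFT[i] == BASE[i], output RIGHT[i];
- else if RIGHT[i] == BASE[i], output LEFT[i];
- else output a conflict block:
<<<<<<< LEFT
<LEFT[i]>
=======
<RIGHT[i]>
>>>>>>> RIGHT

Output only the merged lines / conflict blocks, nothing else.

Final LEFT:  [echo, hotel, foxtrot, bravo, echo, foxtrot, golf, foxtrot]
Final RIGHT: [echo, hotel, echo, charlie, echo, bravo, golf, alpha]
i=0: L=echo R=echo -> agree -> echo
i=1: L=hotel R=hotel -> agree -> hotel
i=2: L=foxtrot=BASE, R=echo -> take RIGHT -> echo
i=3: L=bravo, R=charlie=BASE -> take LEFT -> bravo
i=4: L=echo R=echo -> agree -> echo
i=5: L=foxtrot=BASE, R=bravo -> take RIGHT -> bravo
i=6: L=golf R=golf -> agree -> golf
i=7: L=foxtrot=BASE, R=alpha -> take RIGHT -> alpha

Answer: echo
hotel
echo
bravo
echo
bravo
golf
alpha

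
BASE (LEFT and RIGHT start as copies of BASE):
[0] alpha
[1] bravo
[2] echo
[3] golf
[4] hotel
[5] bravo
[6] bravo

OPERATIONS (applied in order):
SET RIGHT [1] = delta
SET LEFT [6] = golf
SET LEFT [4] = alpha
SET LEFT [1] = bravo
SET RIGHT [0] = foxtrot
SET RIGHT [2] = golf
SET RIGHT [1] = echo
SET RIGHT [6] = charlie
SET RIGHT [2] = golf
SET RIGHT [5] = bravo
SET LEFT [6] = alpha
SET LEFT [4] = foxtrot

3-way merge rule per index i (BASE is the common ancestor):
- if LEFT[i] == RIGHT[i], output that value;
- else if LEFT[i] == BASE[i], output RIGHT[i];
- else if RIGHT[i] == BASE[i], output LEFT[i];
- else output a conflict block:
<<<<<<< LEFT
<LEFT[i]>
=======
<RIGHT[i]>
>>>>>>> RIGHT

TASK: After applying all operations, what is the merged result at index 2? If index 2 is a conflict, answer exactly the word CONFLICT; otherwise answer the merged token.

Answer: golf

Derivation:
Final LEFT:  [alpha, bravo, echo, golf, foxtrot, bravo, alpha]
Final RIGHT: [foxtrot, echo, golf, golf, hotel, bravo, charlie]
i=0: L=alpha=BASE, R=foxtrot -> take RIGHT -> foxtrot
i=1: L=bravo=BASE, R=echo -> take RIGHT -> echo
i=2: L=echo=BASE, R=golf -> take RIGHT -> golf
i=3: L=golf R=golf -> agree -> golf
i=4: L=foxtrot, R=hotel=BASE -> take LEFT -> foxtrot
i=5: L=bravo R=bravo -> agree -> bravo
i=6: BASE=bravo L=alpha R=charlie all differ -> CONFLICT
Index 2 -> golf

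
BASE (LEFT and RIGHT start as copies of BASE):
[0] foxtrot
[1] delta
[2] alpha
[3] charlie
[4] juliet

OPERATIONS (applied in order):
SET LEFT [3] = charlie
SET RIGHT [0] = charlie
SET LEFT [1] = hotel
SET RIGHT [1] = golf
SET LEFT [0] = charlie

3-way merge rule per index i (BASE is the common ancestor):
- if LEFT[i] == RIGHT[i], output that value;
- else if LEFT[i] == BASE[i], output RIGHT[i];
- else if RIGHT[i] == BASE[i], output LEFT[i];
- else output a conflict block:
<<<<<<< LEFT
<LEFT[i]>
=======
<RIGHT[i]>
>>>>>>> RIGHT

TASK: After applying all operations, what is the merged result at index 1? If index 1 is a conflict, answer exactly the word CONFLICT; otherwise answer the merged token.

Final LEFT:  [charlie, hotel, alpha, charlie, juliet]
Final RIGHT: [charlie, golf, alpha, charlie, juliet]
i=0: L=charlie R=charlie -> agree -> charlie
i=1: BASE=delta L=hotel R=golf all differ -> CONFLICT
i=2: L=alpha R=alpha -> agree -> alpha
i=3: L=charlie R=charlie -> agree -> charlie
i=4: L=juliet R=juliet -> agree -> juliet
Index 1 -> CONFLICT

Answer: CONFLICT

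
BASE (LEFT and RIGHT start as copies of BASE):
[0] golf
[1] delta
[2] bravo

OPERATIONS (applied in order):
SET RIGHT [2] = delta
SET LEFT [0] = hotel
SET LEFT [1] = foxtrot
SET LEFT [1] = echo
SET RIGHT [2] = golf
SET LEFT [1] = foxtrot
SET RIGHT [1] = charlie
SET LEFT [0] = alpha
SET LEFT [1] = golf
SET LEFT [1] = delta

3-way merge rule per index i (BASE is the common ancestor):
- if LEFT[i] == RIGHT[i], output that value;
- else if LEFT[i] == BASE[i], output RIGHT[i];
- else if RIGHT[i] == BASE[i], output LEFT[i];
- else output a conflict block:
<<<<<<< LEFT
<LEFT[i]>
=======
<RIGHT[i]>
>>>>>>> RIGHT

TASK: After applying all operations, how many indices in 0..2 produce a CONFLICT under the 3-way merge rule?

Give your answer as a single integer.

Final LEFT:  [alpha, delta, bravo]
Final RIGHT: [golf, charlie, golf]
i=0: L=alpha, R=golf=BASE -> take LEFT -> alpha
i=1: L=delta=BASE, R=charlie -> take RIGHT -> charlie
i=2: L=bravo=BASE, R=golf -> take RIGHT -> golf
Conflict count: 0

Answer: 0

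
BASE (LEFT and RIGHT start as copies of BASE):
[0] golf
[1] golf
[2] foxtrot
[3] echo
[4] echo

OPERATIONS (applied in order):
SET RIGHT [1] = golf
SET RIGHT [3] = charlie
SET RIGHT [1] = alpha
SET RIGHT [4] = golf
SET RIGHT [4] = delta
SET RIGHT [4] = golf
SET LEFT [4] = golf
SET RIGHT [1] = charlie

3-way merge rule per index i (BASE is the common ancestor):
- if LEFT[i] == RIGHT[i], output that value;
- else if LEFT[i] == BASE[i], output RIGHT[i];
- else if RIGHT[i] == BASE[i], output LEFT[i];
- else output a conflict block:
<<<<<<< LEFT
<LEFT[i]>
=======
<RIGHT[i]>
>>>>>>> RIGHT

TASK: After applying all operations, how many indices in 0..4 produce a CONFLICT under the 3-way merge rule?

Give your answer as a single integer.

Answer: 0

Derivation:
Final LEFT:  [golf, golf, foxtrot, echo, golf]
Final RIGHT: [golf, charlie, foxtrot, charlie, golf]
i=0: L=golf R=golf -> agree -> golf
i=1: L=golf=BASE, R=charlie -> take RIGHT -> charlie
i=2: L=foxtrot R=foxtrot -> agree -> foxtrot
i=3: L=echo=BASE, R=charlie -> take RIGHT -> charlie
i=4: L=golf R=golf -> agree -> golf
Conflict count: 0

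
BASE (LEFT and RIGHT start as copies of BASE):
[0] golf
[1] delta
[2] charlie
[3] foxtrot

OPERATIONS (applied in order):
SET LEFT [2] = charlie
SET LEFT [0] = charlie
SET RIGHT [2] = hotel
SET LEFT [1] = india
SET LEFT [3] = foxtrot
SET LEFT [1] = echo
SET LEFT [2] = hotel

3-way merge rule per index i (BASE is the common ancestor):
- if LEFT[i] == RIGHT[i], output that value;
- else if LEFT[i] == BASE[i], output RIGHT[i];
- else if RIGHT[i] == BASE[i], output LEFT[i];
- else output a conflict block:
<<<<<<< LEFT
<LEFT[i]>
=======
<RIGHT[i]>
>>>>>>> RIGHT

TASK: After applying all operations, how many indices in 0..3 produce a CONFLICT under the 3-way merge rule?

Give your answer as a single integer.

Final LEFT:  [charlie, echo, hotel, foxtrot]
Final RIGHT: [golf, delta, hotel, foxtrot]
i=0: L=charlie, R=golf=BASE -> take LEFT -> charlie
i=1: L=echo, R=delta=BASE -> take LEFT -> echo
i=2: L=hotel R=hotel -> agree -> hotel
i=3: L=foxtrot R=foxtrot -> agree -> foxtrot
Conflict count: 0

Answer: 0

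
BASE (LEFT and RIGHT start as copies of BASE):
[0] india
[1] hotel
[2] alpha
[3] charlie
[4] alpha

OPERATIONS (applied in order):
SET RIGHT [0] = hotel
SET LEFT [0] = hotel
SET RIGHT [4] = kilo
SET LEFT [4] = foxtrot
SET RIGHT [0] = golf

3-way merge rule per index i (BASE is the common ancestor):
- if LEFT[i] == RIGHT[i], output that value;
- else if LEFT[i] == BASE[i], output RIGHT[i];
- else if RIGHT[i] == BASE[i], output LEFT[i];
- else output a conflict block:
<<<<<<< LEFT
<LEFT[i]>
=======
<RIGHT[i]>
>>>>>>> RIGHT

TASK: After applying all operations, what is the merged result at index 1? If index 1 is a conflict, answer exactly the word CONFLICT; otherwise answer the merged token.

Final LEFT:  [hotel, hotel, alpha, charlie, foxtrot]
Final RIGHT: [golf, hotel, alpha, charlie, kilo]
i=0: BASE=india L=hotel R=golf all differ -> CONFLICT
i=1: L=hotel R=hotel -> agree -> hotel
i=2: L=alpha R=alpha -> agree -> alpha
i=3: L=charlie R=charlie -> agree -> charlie
i=4: BASE=alpha L=foxtrot R=kilo all differ -> CONFLICT
Index 1 -> hotel

Answer: hotel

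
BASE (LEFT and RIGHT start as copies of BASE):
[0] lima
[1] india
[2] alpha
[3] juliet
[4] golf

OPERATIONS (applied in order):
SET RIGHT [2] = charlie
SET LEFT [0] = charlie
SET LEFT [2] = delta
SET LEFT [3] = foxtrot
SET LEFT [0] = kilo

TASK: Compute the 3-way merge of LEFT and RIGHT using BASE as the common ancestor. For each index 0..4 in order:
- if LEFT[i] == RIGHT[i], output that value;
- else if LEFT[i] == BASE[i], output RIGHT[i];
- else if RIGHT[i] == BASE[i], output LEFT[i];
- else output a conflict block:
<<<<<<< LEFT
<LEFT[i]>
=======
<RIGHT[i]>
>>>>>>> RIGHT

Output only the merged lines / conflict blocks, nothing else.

Final LEFT:  [kilo, india, delta, foxtrot, golf]
Final RIGHT: [lima, india, charlie, juliet, golf]
i=0: L=kilo, R=lima=BASE -> take LEFT -> kilo
i=1: L=india R=india -> agree -> india
i=2: BASE=alpha L=delta R=charlie all differ -> CONFLICT
i=3: L=foxtrot, R=juliet=BASE -> take LEFT -> foxtrot
i=4: L=golf R=golf -> agree -> golf

Answer: kilo
india
<<<<<<< LEFT
delta
=======
charlie
>>>>>>> RIGHT
foxtrot
golf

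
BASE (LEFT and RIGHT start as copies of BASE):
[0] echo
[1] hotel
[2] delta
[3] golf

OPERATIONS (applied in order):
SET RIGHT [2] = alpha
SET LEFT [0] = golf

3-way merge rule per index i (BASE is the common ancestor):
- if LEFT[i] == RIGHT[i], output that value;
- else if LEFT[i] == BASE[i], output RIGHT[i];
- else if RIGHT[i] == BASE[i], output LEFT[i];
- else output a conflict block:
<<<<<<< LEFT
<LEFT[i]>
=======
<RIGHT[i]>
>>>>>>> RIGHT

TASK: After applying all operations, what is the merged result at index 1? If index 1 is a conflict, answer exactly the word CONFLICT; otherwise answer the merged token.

Answer: hotel

Derivation:
Final LEFT:  [golf, hotel, delta, golf]
Final RIGHT: [echo, hotel, alpha, golf]
i=0: L=golf, R=echo=BASE -> take LEFT -> golf
i=1: L=hotel R=hotel -> agree -> hotel
i=2: L=delta=BASE, R=alpha -> take RIGHT -> alpha
i=3: L=golf R=golf -> agree -> golf
Index 1 -> hotel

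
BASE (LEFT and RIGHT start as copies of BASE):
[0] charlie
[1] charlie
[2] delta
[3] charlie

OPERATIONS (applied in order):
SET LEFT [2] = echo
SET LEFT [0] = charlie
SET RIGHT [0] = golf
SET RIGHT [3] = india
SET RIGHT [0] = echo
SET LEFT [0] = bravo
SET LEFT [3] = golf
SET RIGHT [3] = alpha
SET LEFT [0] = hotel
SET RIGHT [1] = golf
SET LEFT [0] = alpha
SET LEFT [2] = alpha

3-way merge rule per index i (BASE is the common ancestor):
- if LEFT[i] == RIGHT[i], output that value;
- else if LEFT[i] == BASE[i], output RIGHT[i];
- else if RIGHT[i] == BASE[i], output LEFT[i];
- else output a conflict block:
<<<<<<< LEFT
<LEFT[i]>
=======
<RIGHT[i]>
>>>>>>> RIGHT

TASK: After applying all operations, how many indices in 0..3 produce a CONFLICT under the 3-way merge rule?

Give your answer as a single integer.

Final LEFT:  [alpha, charlie, alpha, golf]
Final RIGHT: [echo, golf, delta, alpha]
i=0: BASE=charlie L=alpha R=echo all differ -> CONFLICT
i=1: L=charlie=BASE, R=golf -> take RIGHT -> golf
i=2: L=alpha, R=delta=BASE -> take LEFT -> alpha
i=3: BASE=charlie L=golf R=alpha all differ -> CONFLICT
Conflict count: 2

Answer: 2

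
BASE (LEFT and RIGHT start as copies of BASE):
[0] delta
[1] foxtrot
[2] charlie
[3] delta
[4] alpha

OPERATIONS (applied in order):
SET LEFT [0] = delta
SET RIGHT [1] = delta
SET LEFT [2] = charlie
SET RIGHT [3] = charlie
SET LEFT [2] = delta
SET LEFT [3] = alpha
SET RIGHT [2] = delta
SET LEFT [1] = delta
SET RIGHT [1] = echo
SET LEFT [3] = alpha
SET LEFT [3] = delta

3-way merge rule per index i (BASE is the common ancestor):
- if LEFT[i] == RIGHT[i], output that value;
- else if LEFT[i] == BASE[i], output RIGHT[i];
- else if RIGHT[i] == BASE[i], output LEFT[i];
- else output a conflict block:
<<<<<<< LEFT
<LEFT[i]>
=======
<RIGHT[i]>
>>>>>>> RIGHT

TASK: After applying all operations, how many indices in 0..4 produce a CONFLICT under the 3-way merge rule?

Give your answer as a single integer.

Answer: 1

Derivation:
Final LEFT:  [delta, delta, delta, delta, alpha]
Final RIGHT: [delta, echo, delta, charlie, alpha]
i=0: L=delta R=delta -> agree -> delta
i=1: BASE=foxtrot L=delta R=echo all differ -> CONFLICT
i=2: L=delta R=delta -> agree -> delta
i=3: L=delta=BASE, R=charlie -> take RIGHT -> charlie
i=4: L=alpha R=alpha -> agree -> alpha
Conflict count: 1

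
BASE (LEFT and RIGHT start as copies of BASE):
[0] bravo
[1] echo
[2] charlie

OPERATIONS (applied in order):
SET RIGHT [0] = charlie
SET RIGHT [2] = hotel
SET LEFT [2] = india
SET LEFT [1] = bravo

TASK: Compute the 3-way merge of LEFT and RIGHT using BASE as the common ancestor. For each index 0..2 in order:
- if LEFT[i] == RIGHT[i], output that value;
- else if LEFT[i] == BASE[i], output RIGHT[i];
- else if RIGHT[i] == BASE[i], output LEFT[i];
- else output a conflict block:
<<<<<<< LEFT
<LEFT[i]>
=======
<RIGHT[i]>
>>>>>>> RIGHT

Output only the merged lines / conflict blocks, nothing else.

Final LEFT:  [bravo, bravo, india]
Final RIGHT: [charlie, echo, hotel]
i=0: L=bravo=BASE, R=charlie -> take RIGHT -> charlie
i=1: L=bravo, R=echo=BASE -> take LEFT -> bravo
i=2: BASE=charlie L=india R=hotel all differ -> CONFLICT

Answer: charlie
bravo
<<<<<<< LEFT
india
=======
hotel
>>>>>>> RIGHT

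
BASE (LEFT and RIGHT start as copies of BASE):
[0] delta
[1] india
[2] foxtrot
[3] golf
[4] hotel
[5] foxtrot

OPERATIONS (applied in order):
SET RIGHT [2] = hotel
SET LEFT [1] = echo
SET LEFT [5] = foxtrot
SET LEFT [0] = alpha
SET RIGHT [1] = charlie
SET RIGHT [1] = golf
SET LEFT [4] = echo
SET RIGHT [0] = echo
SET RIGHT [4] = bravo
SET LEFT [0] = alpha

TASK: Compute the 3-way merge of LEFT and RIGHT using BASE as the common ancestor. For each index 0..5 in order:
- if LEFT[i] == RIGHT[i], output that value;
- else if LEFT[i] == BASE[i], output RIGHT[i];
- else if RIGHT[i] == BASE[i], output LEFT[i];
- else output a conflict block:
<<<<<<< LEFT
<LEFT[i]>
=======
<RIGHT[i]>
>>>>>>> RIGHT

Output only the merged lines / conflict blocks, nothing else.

Answer: <<<<<<< LEFT
alpha
=======
echo
>>>>>>> RIGHT
<<<<<<< LEFT
echo
=======
golf
>>>>>>> RIGHT
hotel
golf
<<<<<<< LEFT
echo
=======
bravo
>>>>>>> RIGHT
foxtrot

Derivation:
Final LEFT:  [alpha, echo, foxtrot, golf, echo, foxtrot]
Final RIGHT: [echo, golf, hotel, golf, bravo, foxtrot]
i=0: BASE=delta L=alpha R=echo all differ -> CONFLICT
i=1: BASE=india L=echo R=golf all differ -> CONFLICT
i=2: L=foxtrot=BASE, R=hotel -> take RIGHT -> hotel
i=3: L=golf R=golf -> agree -> golf
i=4: BASE=hotel L=echo R=bravo all differ -> CONFLICT
i=5: L=foxtrot R=foxtrot -> agree -> foxtrot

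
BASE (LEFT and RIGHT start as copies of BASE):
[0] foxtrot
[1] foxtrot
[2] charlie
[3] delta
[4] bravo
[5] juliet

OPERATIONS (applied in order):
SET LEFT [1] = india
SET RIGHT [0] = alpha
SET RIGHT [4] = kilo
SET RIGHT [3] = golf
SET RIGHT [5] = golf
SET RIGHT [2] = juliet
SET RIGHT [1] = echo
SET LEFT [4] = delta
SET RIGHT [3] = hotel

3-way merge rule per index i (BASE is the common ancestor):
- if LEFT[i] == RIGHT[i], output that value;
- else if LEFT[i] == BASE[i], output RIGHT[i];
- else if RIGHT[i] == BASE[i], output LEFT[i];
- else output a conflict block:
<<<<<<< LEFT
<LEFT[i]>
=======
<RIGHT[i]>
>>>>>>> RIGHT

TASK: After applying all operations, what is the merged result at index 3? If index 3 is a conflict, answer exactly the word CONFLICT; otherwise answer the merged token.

Final LEFT:  [foxtrot, india, charlie, delta, delta, juliet]
Final RIGHT: [alpha, echo, juliet, hotel, kilo, golf]
i=0: L=foxtrot=BASE, R=alpha -> take RIGHT -> alpha
i=1: BASE=foxtrot L=india R=echo all differ -> CONFLICT
i=2: L=charlie=BASE, R=juliet -> take RIGHT -> juliet
i=3: L=delta=BASE, R=hotel -> take RIGHT -> hotel
i=4: BASE=bravo L=delta R=kilo all differ -> CONFLICT
i=5: L=juliet=BASE, R=golf -> take RIGHT -> golf
Index 3 -> hotel

Answer: hotel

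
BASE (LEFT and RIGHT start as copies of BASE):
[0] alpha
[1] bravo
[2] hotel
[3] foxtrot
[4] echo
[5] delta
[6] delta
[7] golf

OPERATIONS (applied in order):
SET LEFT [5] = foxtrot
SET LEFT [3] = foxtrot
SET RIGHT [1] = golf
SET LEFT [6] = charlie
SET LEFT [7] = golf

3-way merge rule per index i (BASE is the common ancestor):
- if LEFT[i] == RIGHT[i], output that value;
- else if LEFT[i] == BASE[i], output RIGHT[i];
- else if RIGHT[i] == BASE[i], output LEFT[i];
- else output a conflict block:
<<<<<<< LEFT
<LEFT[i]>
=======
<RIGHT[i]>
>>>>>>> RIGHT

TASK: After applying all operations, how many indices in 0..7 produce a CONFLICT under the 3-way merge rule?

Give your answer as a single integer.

Answer: 0

Derivation:
Final LEFT:  [alpha, bravo, hotel, foxtrot, echo, foxtrot, charlie, golf]
Final RIGHT: [alpha, golf, hotel, foxtrot, echo, delta, delta, golf]
i=0: L=alpha R=alpha -> agree -> alpha
i=1: L=bravo=BASE, R=golf -> take RIGHT -> golf
i=2: L=hotel R=hotel -> agree -> hotel
i=3: L=foxtrot R=foxtrot -> agree -> foxtrot
i=4: L=echo R=echo -> agree -> echo
i=5: L=foxtrot, R=delta=BASE -> take LEFT -> foxtrot
i=6: L=charlie, R=delta=BASE -> take LEFT -> charlie
i=7: L=golf R=golf -> agree -> golf
Conflict count: 0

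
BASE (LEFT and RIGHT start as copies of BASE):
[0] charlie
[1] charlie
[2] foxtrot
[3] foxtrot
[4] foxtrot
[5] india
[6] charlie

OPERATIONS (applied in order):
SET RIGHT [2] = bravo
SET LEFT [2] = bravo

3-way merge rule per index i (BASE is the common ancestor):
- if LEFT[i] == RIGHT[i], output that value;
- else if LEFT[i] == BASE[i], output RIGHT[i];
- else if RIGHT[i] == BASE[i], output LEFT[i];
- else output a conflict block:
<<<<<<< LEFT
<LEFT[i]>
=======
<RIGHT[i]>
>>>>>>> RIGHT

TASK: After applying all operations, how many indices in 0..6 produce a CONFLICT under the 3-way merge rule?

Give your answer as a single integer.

Answer: 0

Derivation:
Final LEFT:  [charlie, charlie, bravo, foxtrot, foxtrot, india, charlie]
Final RIGHT: [charlie, charlie, bravo, foxtrot, foxtrot, india, charlie]
i=0: L=charlie R=charlie -> agree -> charlie
i=1: L=charlie R=charlie -> agree -> charlie
i=2: L=bravo R=bravo -> agree -> bravo
i=3: L=foxtrot R=foxtrot -> agree -> foxtrot
i=4: L=foxtrot R=foxtrot -> agree -> foxtrot
i=5: L=india R=india -> agree -> india
i=6: L=charlie R=charlie -> agree -> charlie
Conflict count: 0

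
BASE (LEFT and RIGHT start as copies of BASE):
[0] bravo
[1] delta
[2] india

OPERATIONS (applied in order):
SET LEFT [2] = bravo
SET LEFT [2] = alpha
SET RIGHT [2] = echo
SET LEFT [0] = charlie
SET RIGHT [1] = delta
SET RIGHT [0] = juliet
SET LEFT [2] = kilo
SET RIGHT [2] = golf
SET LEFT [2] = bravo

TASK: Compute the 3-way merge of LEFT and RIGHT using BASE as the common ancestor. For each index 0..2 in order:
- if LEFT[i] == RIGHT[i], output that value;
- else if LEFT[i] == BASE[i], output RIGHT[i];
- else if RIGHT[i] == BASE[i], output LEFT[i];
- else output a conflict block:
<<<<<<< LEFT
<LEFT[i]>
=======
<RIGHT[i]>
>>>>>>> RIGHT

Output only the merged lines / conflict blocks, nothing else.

Final LEFT:  [charlie, delta, bravo]
Final RIGHT: [juliet, delta, golf]
i=0: BASE=bravo L=charlie R=juliet all differ -> CONFLICT
i=1: L=delta R=delta -> agree -> delta
i=2: BASE=india L=bravo R=golf all differ -> CONFLICT

Answer: <<<<<<< LEFT
charlie
=======
juliet
>>>>>>> RIGHT
delta
<<<<<<< LEFT
bravo
=======
golf
>>>>>>> RIGHT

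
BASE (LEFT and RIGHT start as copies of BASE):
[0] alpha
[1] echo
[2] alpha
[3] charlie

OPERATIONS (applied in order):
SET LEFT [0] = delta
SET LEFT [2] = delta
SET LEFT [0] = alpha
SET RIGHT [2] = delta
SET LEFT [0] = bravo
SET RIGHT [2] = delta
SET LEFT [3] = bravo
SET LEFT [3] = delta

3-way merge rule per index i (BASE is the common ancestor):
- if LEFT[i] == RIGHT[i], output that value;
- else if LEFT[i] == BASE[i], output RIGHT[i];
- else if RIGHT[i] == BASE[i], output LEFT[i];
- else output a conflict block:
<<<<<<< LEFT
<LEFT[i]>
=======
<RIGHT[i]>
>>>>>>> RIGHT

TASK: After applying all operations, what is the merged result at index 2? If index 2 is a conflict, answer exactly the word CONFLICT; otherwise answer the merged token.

Answer: delta

Derivation:
Final LEFT:  [bravo, echo, delta, delta]
Final RIGHT: [alpha, echo, delta, charlie]
i=0: L=bravo, R=alpha=BASE -> take LEFT -> bravo
i=1: L=echo R=echo -> agree -> echo
i=2: L=delta R=delta -> agree -> delta
i=3: L=delta, R=charlie=BASE -> take LEFT -> delta
Index 2 -> delta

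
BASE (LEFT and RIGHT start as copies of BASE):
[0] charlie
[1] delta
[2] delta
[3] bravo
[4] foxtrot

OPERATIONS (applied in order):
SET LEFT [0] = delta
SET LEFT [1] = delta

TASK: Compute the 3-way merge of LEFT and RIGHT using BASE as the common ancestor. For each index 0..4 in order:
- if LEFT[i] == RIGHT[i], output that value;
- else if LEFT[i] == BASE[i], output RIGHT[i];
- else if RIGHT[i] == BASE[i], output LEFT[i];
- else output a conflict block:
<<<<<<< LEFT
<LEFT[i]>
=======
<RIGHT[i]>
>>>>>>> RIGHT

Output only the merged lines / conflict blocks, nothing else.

Final LEFT:  [delta, delta, delta, bravo, foxtrot]
Final RIGHT: [charlie, delta, delta, bravo, foxtrot]
i=0: L=delta, R=charlie=BASE -> take LEFT -> delta
i=1: L=delta R=delta -> agree -> delta
i=2: L=delta R=delta -> agree -> delta
i=3: L=bravo R=bravo -> agree -> bravo
i=4: L=foxtrot R=foxtrot -> agree -> foxtrot

Answer: delta
delta
delta
bravo
foxtrot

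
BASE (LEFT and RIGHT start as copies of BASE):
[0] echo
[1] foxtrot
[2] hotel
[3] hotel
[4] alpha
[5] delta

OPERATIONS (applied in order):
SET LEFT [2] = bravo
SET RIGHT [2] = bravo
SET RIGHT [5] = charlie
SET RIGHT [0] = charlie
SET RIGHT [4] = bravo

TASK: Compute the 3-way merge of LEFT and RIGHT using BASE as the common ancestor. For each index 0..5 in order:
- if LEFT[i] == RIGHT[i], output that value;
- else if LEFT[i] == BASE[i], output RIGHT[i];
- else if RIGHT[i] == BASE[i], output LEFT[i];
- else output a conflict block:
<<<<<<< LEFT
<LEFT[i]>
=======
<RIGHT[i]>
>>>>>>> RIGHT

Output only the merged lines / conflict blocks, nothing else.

Final LEFT:  [echo, foxtrot, bravo, hotel, alpha, delta]
Final RIGHT: [charlie, foxtrot, bravo, hotel, bravo, charlie]
i=0: L=echo=BASE, R=charlie -> take RIGHT -> charlie
i=1: L=foxtrot R=foxtrot -> agree -> foxtrot
i=2: L=bravo R=bravo -> agree -> bravo
i=3: L=hotel R=hotel -> agree -> hotel
i=4: L=alpha=BASE, R=bravo -> take RIGHT -> bravo
i=5: L=delta=BASE, R=charlie -> take RIGHT -> charlie

Answer: charlie
foxtrot
bravo
hotel
bravo
charlie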